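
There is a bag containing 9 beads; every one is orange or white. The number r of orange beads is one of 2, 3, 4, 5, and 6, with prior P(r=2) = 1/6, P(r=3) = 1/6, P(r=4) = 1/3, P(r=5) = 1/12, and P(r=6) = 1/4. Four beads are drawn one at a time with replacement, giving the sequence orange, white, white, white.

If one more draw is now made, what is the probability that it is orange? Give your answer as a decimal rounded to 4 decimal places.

0.3887

Compute the likelihood of the observed sequence for each case: P(data | r = 2) = (2/9)(7/9)(7/9)(7/9) = 0.10456; P(data | r = 3) = (3/9)(6/9)(6/9)(6/9) = 0.098765; P(data | r = 4) = (4/9)(5/9)(5/9)(5/9) = 0.076208; P(data | r = 5) = (5/9)(4/9)(4/9)(4/9) = 0.048773; P(data | r = 6) = (6/9)(3/9)(3/9)(3/9) = 0.024691.
Weighting by the prior gives 1/6 · 0.10456 = 0.017426, 1/6 · 0.098765 = 0.016461, 1/3 · 0.076208 = 0.025403, 1/12 · 0.048773 = 0.0040644, 1/4 · 0.024691 = 0.0061728; summing to 0.069527.
Normalising, the posterior is P(r = 2 | data) = 0.25064, P(r = 3 | data) = 0.23676, P(r = 4 | data) = 0.36536, P(r = 5 | data) = 0.058458, P(r = 6 | data) = 0.088783.
Averaging over the posterior, P(orange next | data) = (2/9)(0.25064) + (1/3)(0.23676) + (4/9)(0.36536) + (5/9)(0.058458) + (2/3)(0.088783) = 0.38867.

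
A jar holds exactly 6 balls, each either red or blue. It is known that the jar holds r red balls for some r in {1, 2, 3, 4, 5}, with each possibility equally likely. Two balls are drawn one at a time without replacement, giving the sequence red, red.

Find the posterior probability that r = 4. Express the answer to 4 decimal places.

0.3000

For each hypothesis, P(data | H) works out to: P(data | r = 1) = (1/6)(0/5) = 0; P(data | r = 2) = (2/6)(1/5) = 1/15; P(data | r = 3) = (3/6)(2/5) = 1/5; P(data | r = 4) = (4/6)(3/5) = 2/5; P(data | r = 5) = (5/6)(4/5) = 2/3.
The prior-weighted likelihoods are 1/5 · 0 = 0, 1/5 · 1/15 = 1/75, 1/5 · 1/5 = 1/25, 1/5 · 2/5 = 2/25, 1/5 · 2/3 = 2/15; summing to 4/15.
Hence P(r = 4 | data) = (2/25) / (4/15) = 3/10.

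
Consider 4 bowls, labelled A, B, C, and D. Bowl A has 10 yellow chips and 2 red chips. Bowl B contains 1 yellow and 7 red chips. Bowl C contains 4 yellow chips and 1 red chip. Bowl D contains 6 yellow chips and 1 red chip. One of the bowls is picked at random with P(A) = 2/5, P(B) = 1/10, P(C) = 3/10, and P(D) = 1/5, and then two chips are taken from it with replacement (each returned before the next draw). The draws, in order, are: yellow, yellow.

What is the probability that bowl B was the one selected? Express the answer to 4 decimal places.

0.0025

Compute the likelihood of the observed sequence for each case: P(data | bowl A) = (10/12)(10/12) = 0.69444; P(data | bowl B) = (1/8)(1/8) = 0.015625; P(data | bowl C) = (4/5)(4/5) = 0.64; P(data | bowl D) = (6/7)(6/7) = 0.73469.
Weighting by the prior gives 2/5 · 0.69444 = 0.27778, 1/10 · 0.015625 = 0.0015625, 3/10 · 0.64 = 0.192, 1/5 · 0.73469 = 0.14694; with total 0.61828.
Therefore the posterior P(bowl B | data) = (0.0015625) / (0.61828) = 0.0025272.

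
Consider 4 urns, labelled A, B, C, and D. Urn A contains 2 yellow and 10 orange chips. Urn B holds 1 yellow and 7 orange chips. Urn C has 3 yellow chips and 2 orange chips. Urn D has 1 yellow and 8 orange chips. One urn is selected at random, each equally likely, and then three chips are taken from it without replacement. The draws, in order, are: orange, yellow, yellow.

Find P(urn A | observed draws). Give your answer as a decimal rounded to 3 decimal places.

0.070

Compute the likelihood of the observed sequence for each case: P(data | urn A) = (10/12)(2/11)(1/10) = 0.015152; P(data | urn B) = (7/8)(1/7)(0/6) = 0; P(data | urn C) = (2/5)(3/4)(2/3) = 0.2; P(data | urn D) = (8/9)(1/8)(0/7) = 0.
Multiplying each by its prior: 1/4 · 0.015152 = 0.0037879, 1/4 · 0 = 0, 1/4 · 0.2 = 0.05, 1/4 · 0 = 0; with total 0.053788.
Therefore the posterior P(urn A | data) = (0.0037879) / (0.053788) = 0.070423.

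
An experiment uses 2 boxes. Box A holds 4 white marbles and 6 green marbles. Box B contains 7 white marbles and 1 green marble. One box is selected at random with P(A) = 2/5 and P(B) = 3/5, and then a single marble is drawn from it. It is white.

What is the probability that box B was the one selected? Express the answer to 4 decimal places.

The likelihood of this draw under each hypothesis: P(data | box A) = (4/10) = 2/5; P(data | box B) = (7/8) = 7/8.
Multiplying each by its prior: 2/5 · 2/5 = 4/25, 3/5 · 7/8 = 21/40; summing to 137/200.
Therefore the posterior P(box B | data) = (21/40) / (137/200) = 105/137.

0.7664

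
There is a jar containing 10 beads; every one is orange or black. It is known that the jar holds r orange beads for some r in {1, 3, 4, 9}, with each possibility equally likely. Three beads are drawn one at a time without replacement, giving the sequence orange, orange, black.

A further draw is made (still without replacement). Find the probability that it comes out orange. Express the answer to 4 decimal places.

The likelihood of the observed sequence under each hypothesis: P(data | r = 1) = (1/10)(0/9) = 0; P(data | r = 3) = (3/10)(2/9)(7/8) = 7/120; P(data | r = 4) = (4/10)(3/9)(6/8) = 1/10; P(data | r = 9) = (9/10)(8/9)(1/8) = 1/10.
Multiplying each by its prior: 1/4 · 0 = 0, 1/4 · 7/120 = 7/480, 1/4 · 1/10 = 1/40, 1/4 · 1/10 = 1/40; with total 31/480.
The posterior is then P(r = 1 | data) = 0, P(r = 3 | data) = 7/31, P(r = 4 | data) = 12/31, P(r = 9 | data) = 12/31.
So P(orange next | data) = Σ P(orange next | H) P(H | data) = (1/7)(7/31) + (2/7)(12/31) + (1)(12/31) = 115/217.

0.5300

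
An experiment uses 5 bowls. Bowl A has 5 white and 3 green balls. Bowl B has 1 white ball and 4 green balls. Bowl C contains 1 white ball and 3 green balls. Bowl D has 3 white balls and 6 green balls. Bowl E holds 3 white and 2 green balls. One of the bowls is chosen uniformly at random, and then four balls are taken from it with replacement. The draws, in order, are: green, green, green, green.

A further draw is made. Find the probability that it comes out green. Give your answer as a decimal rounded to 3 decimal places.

For each hypothesis, P(data | H) works out to: P(data | bowl A) = (3/8)(3/8)(3/8)(3/8) = 0.019775; P(data | bowl B) = (4/5)(4/5)(4/5)(4/5) = 0.4096; P(data | bowl C) = (3/4)(3/4)(3/4)(3/4) = 0.31641; P(data | bowl D) = (6/9)(6/9)(6/9)(6/9) = 0.19753; P(data | bowl E) = (2/5)(2/5)(2/5)(2/5) = 0.0256.
Multiplying each by its prior: 1/5 · 0.019775 = 0.0039551, 1/5 · 0.4096 = 0.08192, 1/5 · 0.31641 = 0.063281, 1/5 · 0.19753 = 0.039506, 1/5 · 0.0256 = 0.00512; summing to 0.19378.
Normalising, the posterior is P(bowl A | data) = 0.02041, P(bowl B | data) = 0.42274, P(bowl C | data) = 0.32656, P(bowl D | data) = 0.20387, P(bowl E | data) = 0.026421.
Averaging over the posterior, P(green next | data) = (3/8)(0.02041) + (4/5)(0.42274) + (3/4)(0.32656) + (2/3)(0.20387) + (2/5)(0.026421) = 0.73725.

0.737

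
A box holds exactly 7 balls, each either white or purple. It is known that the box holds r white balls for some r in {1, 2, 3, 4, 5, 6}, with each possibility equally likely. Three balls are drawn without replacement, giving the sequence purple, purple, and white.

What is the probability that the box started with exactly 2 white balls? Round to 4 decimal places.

0.2857

Under each hypothesis, the probability of the observed sequence is: P(data | r = 1) = (6/7)(5/6)(1/5) = 1/7; P(data | r = 2) = (5/7)(4/6)(2/5) = 4/21; P(data | r = 3) = (4/7)(3/6)(3/5) = 6/35; P(data | r = 4) = (3/7)(2/6)(4/5) = 4/35; P(data | r = 5) = (2/7)(1/6)(5/5) = 1/21; P(data | r = 6) = (1/7)(0/6) = 0.
Weighting by the prior gives 1/6 · 1/7 = 1/42, 1/6 · 4/21 = 2/63, 1/6 · 6/35 = 1/35, 1/6 · 4/35 = 2/105, 1/6 · 1/21 = 1/126, 1/6 · 0 = 0; with total 1/9.
Therefore the posterior P(r = 2 | data) = (2/63) / (1/9) = 2/7.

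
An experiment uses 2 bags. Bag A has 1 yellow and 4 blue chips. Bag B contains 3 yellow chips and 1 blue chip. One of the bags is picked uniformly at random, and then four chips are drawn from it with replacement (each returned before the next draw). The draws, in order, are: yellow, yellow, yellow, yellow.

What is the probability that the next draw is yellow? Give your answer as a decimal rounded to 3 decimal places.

0.747

For each hypothesis, P(data | H) works out to: P(data | bag A) = (1/5)(1/5)(1/5)(1/5) = 0.0016; P(data | bag B) = (3/4)(3/4)(3/4)(3/4) = 0.31641.
Multiplying each by its prior: 1/2 · 0.0016 = 0.0008, 1/2 · 0.31641 = 0.1582; these sum to 0.159.
Dividing through by the total gives posterior P(bag A | data) = 0.0050313, P(bag B | data) = 0.99497.
So P(yellow next | data) = Σ P(yellow next | H) P(H | data) = (1/5)(0.0050313) + (3/4)(0.99497) = 0.74723.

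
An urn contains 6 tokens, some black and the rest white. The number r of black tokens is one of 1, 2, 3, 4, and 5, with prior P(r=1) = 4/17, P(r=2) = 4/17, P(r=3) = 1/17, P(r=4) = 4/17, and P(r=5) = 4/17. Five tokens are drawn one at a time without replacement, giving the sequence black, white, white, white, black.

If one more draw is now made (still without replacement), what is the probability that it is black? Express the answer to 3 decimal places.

0.158

Under each hypothesis, the probability of the observed sequence is: P(data | r = 1) = (1/6)(5/5)(4/4)(3/3)(0/2) = 0; P(data | r = 2) = (2/6)(4/5)(3/4)(2/3)(1/2) = 0.066667; P(data | r = 3) = (3/6)(3/5)(2/4)(1/3)(2/2) = 0.05; P(data | r = 4) = (4/6)(2/5)(1/4)(0/3) = 0; P(data | r = 5) = (5/6)(1/5)(0/4) = 0.
The prior-weighted likelihoods are 4/17 · 0 = 0, 4/17 · 0.066667 = 0.015686, 1/17 · 0.05 = 0.0029412, 4/17 · 0 = 0, 4/17 · 0 = 0; summing to 0.018627.
The posterior is then P(r = 1 | data) = 0, P(r = 2 | data) = 0.84211, P(r = 3 | data) = 0.15789, P(r = 4 | data) = 0, P(r = 5 | data) = 0.
Averaging over the posterior, P(black next | data) = (0)(0.84211) + (1)(0.15789) = 0.15789.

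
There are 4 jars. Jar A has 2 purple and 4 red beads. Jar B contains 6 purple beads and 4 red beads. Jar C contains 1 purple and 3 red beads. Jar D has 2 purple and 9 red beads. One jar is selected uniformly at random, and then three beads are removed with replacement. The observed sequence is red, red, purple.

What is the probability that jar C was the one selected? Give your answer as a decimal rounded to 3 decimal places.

0.278

Compute the likelihood of the observed sequence for each case: P(data | jar A) = (4/6)(4/6)(2/6) = 0.14815; P(data | jar B) = (4/10)(4/10)(6/10) = 0.096; P(data | jar C) = (3/4)(3/4)(1/4) = 0.14062; P(data | jar D) = (9/11)(9/11)(2/11) = 0.12171.
The prior-weighted likelihoods are 1/4 · 0.14815 = 0.037037, 1/4 · 0.096 = 0.024, 1/4 · 0.14062 = 0.035156, 1/4 · 0.12171 = 0.030428; summing to 0.12662.
So P(jar C | data) = (0.035156) / (0.12662) = 0.27765.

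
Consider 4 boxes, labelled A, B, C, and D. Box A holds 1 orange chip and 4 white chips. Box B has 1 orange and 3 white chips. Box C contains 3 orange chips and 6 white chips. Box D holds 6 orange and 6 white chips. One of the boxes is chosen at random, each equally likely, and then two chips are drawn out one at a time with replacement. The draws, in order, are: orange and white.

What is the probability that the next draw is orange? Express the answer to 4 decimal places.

0.3391

Under each hypothesis, the probability of the observed sequence is: P(data | box A) = (1/5)(4/5) = 0.16; P(data | box B) = (1/4)(3/4) = 0.1875; P(data | box C) = (3/9)(6/9) = 0.22222; P(data | box D) = (6/12)(6/12) = 0.25.
Multiplying each by its prior: 1/4 · 0.16 = 0.04, 1/4 · 0.1875 = 0.046875, 1/4 · 0.22222 = 0.055556, 1/4 · 0.25 = 0.0625; with total 0.20493.
The posterior is then P(box A | data) = 0.19519, P(box B | data) = 0.22874, P(box C | data) = 0.27109, P(box D | data) = 0.30498.
The predictive probability is P(orange next | data) = (1/5)(0.19519) + (1/4)(0.22874) + (1/3)(0.27109) + (1/2)(0.30498) = 0.33908.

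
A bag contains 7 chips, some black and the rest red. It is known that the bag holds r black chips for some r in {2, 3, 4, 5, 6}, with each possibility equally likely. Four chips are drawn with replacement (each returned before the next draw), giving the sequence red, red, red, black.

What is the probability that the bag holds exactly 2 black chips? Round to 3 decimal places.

0.419

For each hypothesis, P(data | H) works out to: P(data | r = 2) = (5/7)(5/7)(5/7)(2/7) = 0.10412; P(data | r = 3) = (4/7)(4/7)(4/7)(3/7) = 0.079967; P(data | r = 4) = (3/7)(3/7)(3/7)(4/7) = 0.044981; P(data | r = 5) = (2/7)(2/7)(2/7)(5/7) = 0.01666; P(data | r = 6) = (1/7)(1/7)(1/7)(6/7) = 0.002499.
Weighting by the prior gives 1/5 · 0.10412 = 0.020825, 1/5 · 0.079967 = 0.015993, 1/5 · 0.044981 = 0.0089963, 1/5 · 0.01666 = 0.0033319, 1/5 · 0.002499 = 0.00049979; summing to 0.049646.
So P(r = 2 | data) = (0.020825) / (0.049646) = 0.41946.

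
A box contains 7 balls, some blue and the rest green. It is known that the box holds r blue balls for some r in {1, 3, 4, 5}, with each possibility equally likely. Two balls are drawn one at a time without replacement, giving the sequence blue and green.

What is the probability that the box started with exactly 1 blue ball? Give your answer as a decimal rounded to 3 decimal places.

0.150

For each hypothesis, P(data | H) works out to: P(data | r = 1) = (1/7)(6/6) = 1/7; P(data | r = 3) = (3/7)(4/6) = 2/7; P(data | r = 4) = (4/7)(3/6) = 2/7; P(data | r = 5) = (5/7)(2/6) = 5/21.
The prior-weighted likelihoods are 1/4 · 1/7 = 1/28, 1/4 · 2/7 = 1/14, 1/4 · 2/7 = 1/14, 1/4 · 5/21 = 5/84; these sum to 5/21.
By Bayes' rule, P(r = 1 | data) = (1/28) / (5/21) = 3/20.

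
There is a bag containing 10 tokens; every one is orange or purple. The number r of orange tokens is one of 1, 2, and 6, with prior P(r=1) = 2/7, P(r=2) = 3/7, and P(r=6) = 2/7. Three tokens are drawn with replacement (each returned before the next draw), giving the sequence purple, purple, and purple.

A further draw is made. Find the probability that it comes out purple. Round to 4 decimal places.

0.8303

Compute the likelihood of the observed sequence for each case: P(data | r = 1) = (9/10)(9/10)(9/10) = 0.729; P(data | r = 2) = (8/10)(8/10)(8/10) = 0.512; P(data | r = 6) = (4/10)(4/10)(4/10) = 0.064.
Weighting by the prior gives 2/7 · 0.729 = 0.20829, 3/7 · 0.512 = 0.21943, 2/7 · 0.064 = 0.018286; summing to 0.446.
The posterior is then P(r = 1 | data) = 0.46701, P(r = 2 | data) = 0.49199, P(r = 6 | data) = 0.040999.
Averaging over the posterior, P(purple next | data) = (9/10)(0.46701) + (4/5)(0.49199) + (2/5)(0.040999) = 0.8303.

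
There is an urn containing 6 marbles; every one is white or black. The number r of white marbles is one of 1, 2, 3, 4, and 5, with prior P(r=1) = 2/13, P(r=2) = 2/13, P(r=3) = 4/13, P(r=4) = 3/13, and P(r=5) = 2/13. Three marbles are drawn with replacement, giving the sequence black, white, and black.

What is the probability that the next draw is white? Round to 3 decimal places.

0.443

Compute the likelihood of the observed sequence for each case: P(data | r = 1) = (5/6)(1/6)(5/6) = 0.11574; P(data | r = 2) = (4/6)(2/6)(4/6) = 0.14815; P(data | r = 3) = (3/6)(3/6)(3/6) = 0.125; P(data | r = 4) = (2/6)(4/6)(2/6) = 0.074074; P(data | r = 5) = (1/6)(5/6)(1/6) = 0.023148.
Weighting by the prior gives 2/13 · 0.11574 = 0.017806, 2/13 · 0.14815 = 0.022792, 4/13 · 0.125 = 0.038462, 3/13 · 0.074074 = 0.017094, 2/13 · 0.023148 = 0.0035613; with total 0.099715.
Normalising, the posterior is P(r = 1 | data) = 0.17857, P(r = 2 | data) = 0.22857, P(r = 3 | data) = 0.38571, P(r = 4 | data) = 0.17143, P(r = 5 | data) = 0.035714.
The predictive probability is P(white next | data) = (1/6)(0.17857) + (1/3)(0.22857) + (1/2)(0.38571) + (2/3)(0.17143) + (5/6)(0.035714) = 0.44286.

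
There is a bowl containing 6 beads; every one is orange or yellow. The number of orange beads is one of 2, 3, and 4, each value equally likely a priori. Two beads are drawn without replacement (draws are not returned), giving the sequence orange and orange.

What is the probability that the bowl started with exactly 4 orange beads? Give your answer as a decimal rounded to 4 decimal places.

Under each hypothesis, the probability of the observed sequence is: P(data | r = 2) = (2/6)(1/5) = 1/15; P(data | r = 3) = (3/6)(2/5) = 1/5; P(data | r = 4) = (4/6)(3/5) = 2/5.
Weighting by the prior gives 1/3 · 1/15 = 1/45, 1/3 · 1/5 = 1/15, 1/3 · 2/5 = 2/15; with total 2/9.
Hence P(r = 4 | data) = (2/15) / (2/9) = 3/5.

0.6000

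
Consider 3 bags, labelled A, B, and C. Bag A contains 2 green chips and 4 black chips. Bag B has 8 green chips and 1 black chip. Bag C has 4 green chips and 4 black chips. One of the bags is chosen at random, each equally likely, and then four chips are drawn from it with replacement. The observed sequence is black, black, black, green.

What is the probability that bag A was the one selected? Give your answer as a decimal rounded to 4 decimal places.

Under each hypothesis, the probability of the observed sequence is: P(data | bag A) = (4/6)(4/6)(4/6)(2/6) = 0.098765; P(data | bag B) = (1/9)(1/9)(1/9)(8/9) = 0.0012193; P(data | bag C) = (4/8)(4/8)(4/8)(4/8) = 0.0625.
The prior-weighted likelihoods are 1/3 · 0.098765 = 0.032922, 1/3 · 0.0012193 = 0.00040644, 1/3 · 0.0625 = 0.020833; with total 0.054162.
So P(bag A | data) = (0.032922) / (0.054162) = 0.60784.

0.6078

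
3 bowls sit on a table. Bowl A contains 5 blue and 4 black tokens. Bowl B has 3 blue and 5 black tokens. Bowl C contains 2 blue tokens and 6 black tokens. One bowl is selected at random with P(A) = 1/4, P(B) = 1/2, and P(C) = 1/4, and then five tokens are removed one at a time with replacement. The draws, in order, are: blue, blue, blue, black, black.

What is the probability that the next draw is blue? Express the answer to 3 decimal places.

The likelihood of the observed sequence under each hypothesis: P(data | bowl A) = (5/9)(5/9)(5/9)(4/9)(4/9) = 0.03387; P(data | bowl B) = (3/8)(3/8)(3/8)(5/8)(5/8) = 0.020599; P(data | bowl C) = (2/8)(2/8)(2/8)(6/8)(6/8) = 0.0087891.
Weighting by the prior gives 1/4 · 0.03387 = 0.0084675, 1/2 · 0.020599 = 0.0103, 1/4 · 0.0087891 = 0.0021973; summing to 0.020964.
Normalising, the posterior is P(bowl A | data) = 0.4039, P(bowl B | data) = 0.49129, P(bowl C | data) = 0.10481.
So P(blue next | data) = Σ P(blue next | H) P(H | data) = (5/9)(0.4039) + (3/8)(0.49129) + (1/4)(0.10481) = 0.43483.

0.435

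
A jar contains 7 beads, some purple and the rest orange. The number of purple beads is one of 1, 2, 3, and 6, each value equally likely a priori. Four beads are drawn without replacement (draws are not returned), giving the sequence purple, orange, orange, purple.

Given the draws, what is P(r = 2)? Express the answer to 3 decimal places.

For each hypothesis, P(data | H) works out to: P(data | r = 1) = (1/7)(6/6)(5/5)(0/4) = 0; P(data | r = 2) = (2/7)(5/6)(4/5)(1/4) = 1/21; P(data | r = 3) = (3/7)(4/6)(3/5)(2/4) = 3/35; P(data | r = 6) = (6/7)(1/6)(0/5) = 0.
The prior-weighted likelihoods are 1/4 · 0 = 0, 1/4 · 1/21 = 1/84, 1/4 · 3/35 = 3/140, 1/4 · 0 = 0; these sum to 1/30.
So P(r = 2 | data) = (1/84) / (1/30) = 5/14.

0.357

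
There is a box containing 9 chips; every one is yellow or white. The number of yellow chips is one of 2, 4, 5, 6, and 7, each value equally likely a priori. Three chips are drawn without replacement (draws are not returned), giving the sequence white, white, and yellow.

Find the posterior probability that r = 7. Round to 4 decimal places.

0.0511

Under each hypothesis, the probability of the observed sequence is: P(data | r = 2) = (7/9)(6/8)(2/7) = 0.16667; P(data | r = 4) = (5/9)(4/8)(4/7) = 0.15873; P(data | r = 5) = (4/9)(3/8)(5/7) = 0.11905; P(data | r = 6) = (3/9)(2/8)(6/7) = 0.071429; P(data | r = 7) = (2/9)(1/8)(7/7) = 0.027778.
Weighting by the prior gives 1/5 · 0.16667 = 0.033333, 1/5 · 0.15873 = 0.031746, 1/5 · 0.11905 = 0.02381, 1/5 · 0.071429 = 0.014286, 1/5 · 0.027778 = 0.0055556; with total 0.10873.
By Bayes' rule, P(r = 7 | data) = (0.0055556) / (0.10873) = 0.051095.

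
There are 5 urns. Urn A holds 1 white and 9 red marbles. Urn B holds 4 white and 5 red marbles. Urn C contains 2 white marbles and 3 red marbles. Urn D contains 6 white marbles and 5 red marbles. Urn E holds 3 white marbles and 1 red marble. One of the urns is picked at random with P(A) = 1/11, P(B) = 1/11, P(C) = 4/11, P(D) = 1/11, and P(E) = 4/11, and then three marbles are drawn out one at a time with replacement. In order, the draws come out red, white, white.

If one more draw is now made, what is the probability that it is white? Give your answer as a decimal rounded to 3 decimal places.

0.582

Compute the likelihood of the observed sequence for each case: P(data | urn A) = (9/10)(1/10)(1/10) = 0.009; P(data | urn B) = (5/9)(4/9)(4/9) = 0.10974; P(data | urn C) = (3/5)(2/5)(2/5) = 0.096; P(data | urn D) = (5/11)(6/11)(6/11) = 0.13524; P(data | urn E) = (1/4)(3/4)(3/4) = 0.14062.
Multiplying each by its prior: 1/11 · 0.009 = 0.00081818, 1/11 · 0.10974 = 0.0099763, 4/11 · 0.096 = 0.034909, 1/11 · 0.13524 = 0.012294, 4/11 · 0.14062 = 0.051136; summing to 0.10913.
The posterior is then P(urn A | data) = 0.007497, P(urn B | data) = 0.091413, P(urn C | data) = 0.31987, P(urn D | data) = 0.11265, P(urn E | data) = 0.46856.
The predictive probability is P(white next | data) = (1/10)(0.007497) + (4/9)(0.091413) + (2/5)(0.31987) + (6/11)(0.11265) + (3/4)(0.46856) = 0.5822.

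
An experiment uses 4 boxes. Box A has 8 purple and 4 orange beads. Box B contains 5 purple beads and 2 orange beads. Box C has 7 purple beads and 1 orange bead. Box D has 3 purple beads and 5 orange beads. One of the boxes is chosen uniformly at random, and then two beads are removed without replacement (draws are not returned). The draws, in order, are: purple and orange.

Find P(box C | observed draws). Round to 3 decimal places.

Under each hypothesis, the probability of the observed sequence is: P(data | box A) = (8/12)(4/11) = 0.24242; P(data | box B) = (5/7)(2/6) = 0.2381; P(data | box C) = (7/8)(1/7) = 0.125; P(data | box D) = (3/8)(5/7) = 0.26786.
Weighting by the prior gives 1/4 · 0.24242 = 0.060606, 1/4 · 0.2381 = 0.059524, 1/4 · 0.125 = 0.03125, 1/4 · 0.26786 = 0.066964; summing to 0.21834.
Hence P(box C | data) = (0.03125) / (0.21834) = 0.14312.

0.143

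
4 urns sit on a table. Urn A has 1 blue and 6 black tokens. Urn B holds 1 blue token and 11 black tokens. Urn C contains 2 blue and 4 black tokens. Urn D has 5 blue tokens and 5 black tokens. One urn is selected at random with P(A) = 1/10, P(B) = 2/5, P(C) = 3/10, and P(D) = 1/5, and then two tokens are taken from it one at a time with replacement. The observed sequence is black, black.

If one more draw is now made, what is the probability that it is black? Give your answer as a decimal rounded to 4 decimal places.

Compute the likelihood of the observed sequence for each case: P(data | urn A) = (6/7)(6/7) = 0.73469; P(data | urn B) = (11/12)(11/12) = 0.84028; P(data | urn C) = (4/6)(4/6) = 0.44444; P(data | urn D) = (5/10)(5/10) = 0.25.
The prior-weighted likelihoods are 1/10 · 0.73469 = 0.073469, 2/5 · 0.84028 = 0.33611, 3/10 · 0.44444 = 0.13333, 1/5 · 0.25 = 0.05; summing to 0.59291.
The posterior is then P(urn A | data) = 0.12391, P(urn B | data) = 0.56688, P(urn C | data) = 0.22488, P(urn D | data) = 0.084329.
The predictive probability is P(black next | data) = (6/7)(0.12391) + (11/12)(0.56688) + (2/3)(0.22488) + (1/2)(0.084329) = 0.81793.

0.8179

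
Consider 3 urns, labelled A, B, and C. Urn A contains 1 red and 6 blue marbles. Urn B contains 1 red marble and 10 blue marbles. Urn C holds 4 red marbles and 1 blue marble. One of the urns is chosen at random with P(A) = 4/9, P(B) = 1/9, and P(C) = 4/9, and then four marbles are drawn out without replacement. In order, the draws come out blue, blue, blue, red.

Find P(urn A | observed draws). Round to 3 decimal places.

0.863

For each hypothesis, P(data | H) works out to: P(data | urn A) = (6/7)(5/6)(4/5)(1/4) = 1/7; P(data | urn B) = (10/11)(9/10)(8/9)(1/8) = 1/11; P(data | urn C) = (1/5)(0/4) = 0.
The prior-weighted likelihoods are 4/9 · 1/7 = 4/63, 1/9 · 1/11 = 1/99, 4/9 · 0 = 0; summing to 17/231.
So P(urn A | data) = (4/63) / (17/231) = 44/51.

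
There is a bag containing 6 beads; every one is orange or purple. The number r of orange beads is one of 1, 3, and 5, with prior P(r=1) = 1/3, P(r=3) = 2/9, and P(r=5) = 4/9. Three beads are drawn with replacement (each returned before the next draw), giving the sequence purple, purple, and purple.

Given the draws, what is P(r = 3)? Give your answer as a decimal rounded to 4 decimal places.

Compute the likelihood of the observed sequence for each case: P(data | r = 1) = (5/6)(5/6)(5/6) = 0.5787; P(data | r = 3) = (3/6)(3/6)(3/6) = 0.125; P(data | r = 5) = (1/6)(1/6)(1/6) = 0.0046296.
Weighting by the prior gives 1/3 · 0.5787 = 0.1929, 2/9 · 0.125 = 0.027778, 4/9 · 0.0046296 = 0.0020576; with total 0.22274.
By Bayes' rule, P(r = 3 | data) = (0.027778) / (0.22274) = 0.12471.

0.1247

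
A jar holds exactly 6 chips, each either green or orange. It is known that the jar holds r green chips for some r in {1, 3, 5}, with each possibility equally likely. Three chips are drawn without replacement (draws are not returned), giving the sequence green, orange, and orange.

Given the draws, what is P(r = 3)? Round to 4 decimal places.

0.4737

The likelihood of the observed sequence under each hypothesis: P(data | r = 1) = (1/6)(5/5)(4/4) = 1/6; P(data | r = 3) = (3/6)(3/5)(2/4) = 3/20; P(data | r = 5) = (5/6)(1/5)(0/4) = 0.
Multiplying each by its prior: 1/3 · 1/6 = 1/18, 1/3 · 3/20 = 1/20, 1/3 · 0 = 0; with total 19/180.
Therefore the posterior P(r = 3 | data) = (1/20) / (19/180) = 9/19.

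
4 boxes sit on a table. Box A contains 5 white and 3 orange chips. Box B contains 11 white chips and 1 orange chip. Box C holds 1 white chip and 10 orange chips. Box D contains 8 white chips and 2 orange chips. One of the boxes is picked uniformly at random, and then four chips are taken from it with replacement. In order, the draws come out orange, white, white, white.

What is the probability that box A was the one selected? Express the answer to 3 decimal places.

0.354

Compute the likelihood of the observed sequence for each case: P(data | box A) = (3/8)(5/8)(5/8)(5/8) = 0.091553; P(data | box B) = (1/12)(11/12)(11/12)(11/12) = 0.064188; P(data | box C) = (10/11)(1/11)(1/11)(1/11) = 0.00068301; P(data | box D) = (2/10)(8/10)(8/10)(8/10) = 0.1024.
The prior-weighted likelihoods are 1/4 · 0.091553 = 0.022888, 1/4 · 0.064188 = 0.016047, 1/4 · 0.00068301 = 0.00017075, 1/4 · 0.1024 = 0.0256; these sum to 0.064706.
Hence P(box A | data) = (0.022888) / (0.064706) = 0.35373.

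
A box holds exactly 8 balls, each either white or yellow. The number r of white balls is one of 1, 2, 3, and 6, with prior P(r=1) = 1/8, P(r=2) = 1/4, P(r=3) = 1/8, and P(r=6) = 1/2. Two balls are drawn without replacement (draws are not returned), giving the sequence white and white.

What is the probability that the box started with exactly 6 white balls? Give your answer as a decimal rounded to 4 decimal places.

0.9231

Compute the likelihood of the observed sequence for each case: P(data | r = 1) = (1/8)(0/7) = 0; P(data | r = 2) = (2/8)(1/7) = 1/28; P(data | r = 3) = (3/8)(2/7) = 3/28; P(data | r = 6) = (6/8)(5/7) = 15/28.
Multiplying each by its prior: 1/8 · 0 = 0, 1/4 · 1/28 = 1/112, 1/8 · 3/28 = 3/224, 1/2 · 15/28 = 15/56; summing to 65/224.
Therefore the posterior P(r = 6 | data) = (15/56) / (65/224) = 12/13.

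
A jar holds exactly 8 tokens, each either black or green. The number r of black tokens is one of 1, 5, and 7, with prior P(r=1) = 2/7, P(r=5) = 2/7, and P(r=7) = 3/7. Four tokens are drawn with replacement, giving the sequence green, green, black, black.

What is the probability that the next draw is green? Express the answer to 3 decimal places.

0.393

For each hypothesis, P(data | H) works out to: P(data | r = 1) = (7/8)(7/8)(1/8)(1/8) = 0.011963; P(data | r = 5) = (3/8)(3/8)(5/8)(5/8) = 0.054932; P(data | r = 7) = (1/8)(1/8)(7/8)(7/8) = 0.011963.
Weighting by the prior gives 2/7 · 0.011963 = 0.003418, 2/7 · 0.054932 = 0.015695, 3/7 · 0.011963 = 0.005127; these sum to 0.02424.
Normalising, the posterior is P(r = 1 | data) = 0.14101, P(r = 5 | data) = 0.64748, P(r = 7 | data) = 0.21151.
Averaging over the posterior, P(green next | data) = (7/8)(0.14101) + (3/8)(0.64748) + (1/8)(0.21151) = 0.39263.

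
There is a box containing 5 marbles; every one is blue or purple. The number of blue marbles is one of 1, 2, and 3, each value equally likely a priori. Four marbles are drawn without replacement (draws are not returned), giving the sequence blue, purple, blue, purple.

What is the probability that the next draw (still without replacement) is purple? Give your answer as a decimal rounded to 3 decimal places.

0.500

The likelihood of the observed sequence under each hypothesis: P(data | r = 1) = (1/5)(4/4)(0/3) = 0; P(data | r = 2) = (2/5)(3/4)(1/3)(2/2) = 1/10; P(data | r = 3) = (3/5)(2/4)(2/3)(1/2) = 1/10.
Multiplying each by its prior: 1/3 · 0 = 0, 1/3 · 1/10 = 1/30, 1/3 · 1/10 = 1/30; these sum to 1/15.
The posterior is then P(r = 1 | data) = 0, P(r = 2 | data) = 1/2, P(r = 3 | data) = 1/2.
So P(purple next | data) = Σ P(purple next | H) P(H | data) = (1)(1/2) + (0)(1/2) = 1/2.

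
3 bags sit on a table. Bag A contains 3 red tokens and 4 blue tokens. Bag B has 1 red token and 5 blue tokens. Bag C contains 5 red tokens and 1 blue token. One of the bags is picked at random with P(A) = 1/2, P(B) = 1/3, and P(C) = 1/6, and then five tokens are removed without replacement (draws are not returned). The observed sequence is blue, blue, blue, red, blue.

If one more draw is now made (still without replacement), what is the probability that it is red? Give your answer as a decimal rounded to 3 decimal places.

0.205

Under each hypothesis, the probability of the observed sequence is: P(data | bag A) = (4/7)(3/6)(2/5)(3/4)(1/3) = 1/35; P(data | bag B) = (5/6)(4/5)(3/4)(1/3)(2/2) = 1/6; P(data | bag C) = (1/6)(0/5) = 0.
Weighting by the prior gives 1/2 · 1/35 = 1/70, 1/3 · 1/6 = 1/18, 1/6 · 0 = 0; with total 22/315.
Normalising, the posterior is P(bag A | data) = 9/44, P(bag B | data) = 35/44, P(bag C | data) = 0.
The predictive probability is P(red next | data) = (1)(9/44) + (0)(35/44) = 9/44.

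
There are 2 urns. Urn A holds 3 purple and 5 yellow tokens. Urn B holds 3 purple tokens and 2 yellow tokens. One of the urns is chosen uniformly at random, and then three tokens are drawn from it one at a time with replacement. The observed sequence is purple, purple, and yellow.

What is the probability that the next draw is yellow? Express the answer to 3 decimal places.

For each hypothesis, P(data | H) works out to: P(data | urn A) = (3/8)(3/8)(5/8) = 0.087891; P(data | urn B) = (3/5)(3/5)(2/5) = 0.144.
Multiplying each by its prior: 1/2 · 0.087891 = 0.043945, 1/2 · 0.144 = 0.072; these sum to 0.11595.
Normalising, the posterior is P(urn A | data) = 0.37902, P(urn B | data) = 0.62098.
The predictive probability is P(yellow next | data) = (5/8)(0.37902) + (2/5)(0.62098) = 0.48528.

0.485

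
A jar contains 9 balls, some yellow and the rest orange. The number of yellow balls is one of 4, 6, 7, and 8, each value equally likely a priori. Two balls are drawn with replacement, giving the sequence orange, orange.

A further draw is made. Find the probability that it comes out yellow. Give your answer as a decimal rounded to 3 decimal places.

0.541

The likelihood of the observed sequence under each hypothesis: P(data | r = 4) = (5/9)(5/9) = 25/81; P(data | r = 6) = (3/9)(3/9) = 1/9; P(data | r = 7) = (2/9)(2/9) = 4/81; P(data | r = 8) = (1/9)(1/9) = 1/81.
Multiplying each by its prior: 1/4 · 25/81 = 25/324, 1/4 · 1/9 = 1/36, 1/4 · 4/81 = 1/81, 1/4 · 1/81 = 1/324; summing to 13/108.
The posterior is then P(r = 4 | data) = 25/39, P(r = 6 | data) = 3/13, P(r = 7 | data) = 4/39, P(r = 8 | data) = 1/39.
The predictive probability is P(yellow next | data) = (4/9)(25/39) + (2/3)(3/13) + (7/9)(4/39) + (8/9)(1/39) = 190/351.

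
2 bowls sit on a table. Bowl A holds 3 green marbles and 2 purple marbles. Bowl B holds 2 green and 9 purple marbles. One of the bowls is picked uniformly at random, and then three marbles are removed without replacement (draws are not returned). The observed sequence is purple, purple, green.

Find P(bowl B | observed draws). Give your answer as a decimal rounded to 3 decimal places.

0.593

Under each hypothesis, the probability of the observed sequence is: P(data | bowl A) = (2/5)(1/4)(3/3) = 1/10; P(data | bowl B) = (9/11)(8/10)(2/9) = 8/55.
Weighting by the prior gives 1/2 · 1/10 = 1/20, 1/2 · 8/55 = 4/55; with total 27/220.
By Bayes' rule, P(bowl B | data) = (4/55) / (27/220) = 16/27.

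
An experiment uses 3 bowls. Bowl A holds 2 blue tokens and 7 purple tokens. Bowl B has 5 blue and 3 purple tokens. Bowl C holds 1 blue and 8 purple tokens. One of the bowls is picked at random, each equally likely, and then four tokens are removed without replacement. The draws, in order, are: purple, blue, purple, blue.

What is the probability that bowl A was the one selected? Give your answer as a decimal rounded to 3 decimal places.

0.280

Under each hypothesis, the probability of the observed sequence is: P(data | bowl A) = (7/9)(2/8)(6/7)(1/6) = 1/36; P(data | bowl B) = (3/8)(5/7)(2/6)(4/5) = 1/14; P(data | bowl C) = (8/9)(1/8)(7/7)(0/6) = 0.
The prior-weighted likelihoods are 1/3 · 1/36 = 1/108, 1/3 · 1/14 = 1/42, 1/3 · 0 = 0; summing to 25/756.
Therefore the posterior P(bowl A | data) = (1/108) / (25/756) = 7/25.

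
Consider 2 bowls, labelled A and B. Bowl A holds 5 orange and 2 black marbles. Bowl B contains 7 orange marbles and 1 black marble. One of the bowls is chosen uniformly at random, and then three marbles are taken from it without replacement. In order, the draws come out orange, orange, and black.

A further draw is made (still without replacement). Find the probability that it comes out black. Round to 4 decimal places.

For each hypothesis, P(data | H) works out to: P(data | bowl A) = (5/7)(4/6)(2/5) = 4/21; P(data | bowl B) = (7/8)(6/7)(1/6) = 1/8.
Multiplying each by its prior: 1/2 · 4/21 = 2/21, 1/2 · 1/8 = 1/16; summing to 53/336.
The posterior is then P(bowl A | data) = 32/53, P(bowl B | data) = 21/53.
So P(black next | data) = Σ P(black next | H) P(H | data) = (1/4)(32/53) + (0)(21/53) = 8/53.

0.1509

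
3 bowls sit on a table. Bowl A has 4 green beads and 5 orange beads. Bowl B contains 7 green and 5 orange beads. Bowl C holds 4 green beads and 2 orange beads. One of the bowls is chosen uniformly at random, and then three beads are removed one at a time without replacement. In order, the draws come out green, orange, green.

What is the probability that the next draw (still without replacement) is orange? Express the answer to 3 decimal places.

The likelihood of the observed sequence under each hypothesis: P(data | bowl A) = (4/9)(5/8)(3/7) = 0.11905; P(data | bowl B) = (7/12)(5/11)(6/10) = 0.15909; P(data | bowl C) = (4/6)(2/5)(3/4) = 0.2.
Weighting by the prior gives 1/3 · 0.11905 = 0.039683, 1/3 · 0.15909 = 0.05303, 1/3 · 0.2 = 0.066667; with total 0.15938.
The posterior is then P(bowl A | data) = 0.24898, P(bowl B | data) = 0.33273, P(bowl C | data) = 0.41829.
Averaging over the posterior, P(orange next | data) = (2/3)(0.24898) + (4/9)(0.33273) + (1/3)(0.41829) = 0.4533.

0.453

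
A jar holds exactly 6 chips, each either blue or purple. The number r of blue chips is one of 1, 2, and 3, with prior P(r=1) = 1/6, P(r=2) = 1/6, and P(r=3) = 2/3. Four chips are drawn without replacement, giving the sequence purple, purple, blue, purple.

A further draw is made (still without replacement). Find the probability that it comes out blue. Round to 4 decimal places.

For each hypothesis, P(data | H) works out to: P(data | r = 1) = (5/6)(4/5)(1/4)(3/3) = 1/6; P(data | r = 2) = (4/6)(3/5)(2/4)(2/3) = 2/15; P(data | r = 3) = (3/6)(2/5)(3/4)(1/3) = 1/20.
Weighting by the prior gives 1/6 · 1/6 = 1/36, 1/6 · 2/15 = 1/45, 2/3 · 1/20 = 1/30; summing to 1/12.
Dividing through by the total gives posterior P(r = 1 | data) = 1/3, P(r = 2 | data) = 4/15, P(r = 3 | data) = 2/5.
Averaging over the posterior, P(blue next | data) = (0)(1/3) + (1/2)(4/15) + (1)(2/5) = 8/15.

0.5333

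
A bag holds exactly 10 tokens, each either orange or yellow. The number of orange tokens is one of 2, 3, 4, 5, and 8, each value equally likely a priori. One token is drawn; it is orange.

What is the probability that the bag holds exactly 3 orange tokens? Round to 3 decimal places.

The likelihood of this draw under each hypothesis: P(data | r = 2) = (2/10) = 1/5; P(data | r = 3) = (3/10) = 3/10; P(data | r = 4) = (4/10) = 2/5; P(data | r = 5) = (5/10) = 1/2; P(data | r = 8) = (8/10) = 4/5.
Weighting by the prior gives 1/5 · 1/5 = 1/25, 1/5 · 3/10 = 3/50, 1/5 · 2/5 = 2/25, 1/5 · 1/2 = 1/10, 1/5 · 4/5 = 4/25; summing to 11/25.
Hence P(r = 3 | data) = (3/50) / (11/25) = 3/22.

0.136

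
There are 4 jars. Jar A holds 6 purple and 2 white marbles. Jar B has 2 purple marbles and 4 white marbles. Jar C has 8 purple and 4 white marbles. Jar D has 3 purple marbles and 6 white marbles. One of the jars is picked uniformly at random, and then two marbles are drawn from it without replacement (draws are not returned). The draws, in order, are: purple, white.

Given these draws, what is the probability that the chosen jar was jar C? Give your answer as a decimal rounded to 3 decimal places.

The likelihood of the observed sequence under each hypothesis: P(data | jar A) = (6/8)(2/7) = 0.21429; P(data | jar B) = (2/6)(4/5) = 0.26667; P(data | jar C) = (8/12)(4/11) = 0.24242; P(data | jar D) = (3/9)(6/8) = 0.25.
Multiplying each by its prior: 1/4 · 0.21429 = 0.053571, 1/4 · 0.26667 = 0.066667, 1/4 · 0.24242 = 0.060606, 1/4 · 0.25 = 0.0625; summing to 0.24334.
Hence P(jar C | data) = (0.060606) / (0.24334) = 0.24905.

0.249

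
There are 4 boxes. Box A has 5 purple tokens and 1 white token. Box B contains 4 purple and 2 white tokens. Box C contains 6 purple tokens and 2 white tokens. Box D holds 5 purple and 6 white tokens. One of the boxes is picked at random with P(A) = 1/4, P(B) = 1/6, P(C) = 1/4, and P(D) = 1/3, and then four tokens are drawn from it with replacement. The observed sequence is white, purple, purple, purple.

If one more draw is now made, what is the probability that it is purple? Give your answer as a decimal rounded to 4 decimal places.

0.6975

For each hypothesis, P(data | H) works out to: P(data | box A) = (1/6)(5/6)(5/6)(5/6) = 0.096451; P(data | box B) = (2/6)(4/6)(4/6)(4/6) = 0.098765; P(data | box C) = (2/8)(6/8)(6/8)(6/8) = 0.10547; P(data | box D) = (6/11)(5/11)(5/11)(5/11) = 0.051226.
Multiplying each by its prior: 1/4 · 0.096451 = 0.024113, 1/6 · 0.098765 = 0.016461, 1/4 · 0.10547 = 0.026367, 1/3 · 0.051226 = 0.017075; with total 0.084016.
Normalising, the posterior is P(box A | data) = 0.287, P(box B | data) = 0.19593, P(box C | data) = 0.31383, P(box D | data) = 0.20324.
So P(purple next | data) = Σ P(purple next | H) P(H | data) = (5/6)(0.287) + (2/3)(0.19593) + (3/4)(0.31383) + (5/11)(0.20324) = 0.69754.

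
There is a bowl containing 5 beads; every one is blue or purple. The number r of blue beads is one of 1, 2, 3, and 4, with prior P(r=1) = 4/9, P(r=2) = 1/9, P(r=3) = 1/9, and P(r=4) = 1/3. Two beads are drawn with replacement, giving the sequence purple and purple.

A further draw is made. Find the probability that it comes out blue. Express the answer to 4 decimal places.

0.2650

For each hypothesis, P(data | H) works out to: P(data | r = 1) = (4/5)(4/5) = 16/25; P(data | r = 2) = (3/5)(3/5) = 9/25; P(data | r = 3) = (2/5)(2/5) = 4/25; P(data | r = 4) = (1/5)(1/5) = 1/25.
Multiplying each by its prior: 4/9 · 16/25 = 64/225, 1/9 · 9/25 = 1/25, 1/9 · 4/25 = 4/225, 1/3 · 1/25 = 1/75; with total 16/45.
The posterior is then P(r = 1 | data) = 4/5, P(r = 2 | data) = 9/80, P(r = 3 | data) = 1/20, P(r = 4 | data) = 3/80.
Averaging over the posterior, P(blue next | data) = (1/5)(4/5) + (2/5)(9/80) + (3/5)(1/20) + (4/5)(3/80) = 53/200.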